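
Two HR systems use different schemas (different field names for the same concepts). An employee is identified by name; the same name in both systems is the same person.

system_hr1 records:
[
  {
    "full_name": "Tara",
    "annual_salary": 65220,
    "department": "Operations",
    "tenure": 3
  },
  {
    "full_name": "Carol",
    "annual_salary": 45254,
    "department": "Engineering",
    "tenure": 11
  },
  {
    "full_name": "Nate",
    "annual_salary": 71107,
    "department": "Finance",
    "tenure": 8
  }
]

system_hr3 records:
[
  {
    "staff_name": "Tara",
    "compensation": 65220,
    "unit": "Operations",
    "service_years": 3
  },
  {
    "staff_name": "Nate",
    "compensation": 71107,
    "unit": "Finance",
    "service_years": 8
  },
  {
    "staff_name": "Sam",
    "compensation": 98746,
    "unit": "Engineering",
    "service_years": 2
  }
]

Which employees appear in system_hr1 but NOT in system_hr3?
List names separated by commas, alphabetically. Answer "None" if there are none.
Carol

Schema mapping: "full_name" (system_hr1) = "staff_name" (system_hr3) = employee name

Names in system_hr1: ['Carol', 'Nate', 'Tara']
Names in system_hr3: ['Nate', 'Sam', 'Tara']

In system_hr1 but not system_hr3: ['Carol']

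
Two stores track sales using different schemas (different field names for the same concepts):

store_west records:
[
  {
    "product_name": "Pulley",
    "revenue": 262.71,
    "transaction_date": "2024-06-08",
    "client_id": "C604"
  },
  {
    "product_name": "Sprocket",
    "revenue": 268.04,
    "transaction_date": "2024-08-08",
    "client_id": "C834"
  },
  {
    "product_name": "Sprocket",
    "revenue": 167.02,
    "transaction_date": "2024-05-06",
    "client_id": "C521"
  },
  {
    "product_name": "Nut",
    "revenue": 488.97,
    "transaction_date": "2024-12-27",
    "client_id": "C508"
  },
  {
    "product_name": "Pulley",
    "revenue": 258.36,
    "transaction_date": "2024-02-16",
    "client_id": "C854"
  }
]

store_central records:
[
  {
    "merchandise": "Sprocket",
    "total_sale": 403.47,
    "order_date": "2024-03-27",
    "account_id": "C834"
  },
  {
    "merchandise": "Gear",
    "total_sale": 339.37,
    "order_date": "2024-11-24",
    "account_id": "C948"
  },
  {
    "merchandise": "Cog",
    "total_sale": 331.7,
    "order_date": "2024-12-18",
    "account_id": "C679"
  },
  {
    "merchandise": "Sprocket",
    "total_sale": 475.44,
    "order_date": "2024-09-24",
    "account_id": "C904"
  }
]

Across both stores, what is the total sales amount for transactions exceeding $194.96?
2828.06

Schema mapping: "revenue" (store_west) = "total_sale" (store_central) = sale amount

Sum of sales > $194.96 in store_west: 1278.08
Sum of sales > $194.96 in store_central: 1549.98

Total: 1278.08 + 1549.98 = 2828.06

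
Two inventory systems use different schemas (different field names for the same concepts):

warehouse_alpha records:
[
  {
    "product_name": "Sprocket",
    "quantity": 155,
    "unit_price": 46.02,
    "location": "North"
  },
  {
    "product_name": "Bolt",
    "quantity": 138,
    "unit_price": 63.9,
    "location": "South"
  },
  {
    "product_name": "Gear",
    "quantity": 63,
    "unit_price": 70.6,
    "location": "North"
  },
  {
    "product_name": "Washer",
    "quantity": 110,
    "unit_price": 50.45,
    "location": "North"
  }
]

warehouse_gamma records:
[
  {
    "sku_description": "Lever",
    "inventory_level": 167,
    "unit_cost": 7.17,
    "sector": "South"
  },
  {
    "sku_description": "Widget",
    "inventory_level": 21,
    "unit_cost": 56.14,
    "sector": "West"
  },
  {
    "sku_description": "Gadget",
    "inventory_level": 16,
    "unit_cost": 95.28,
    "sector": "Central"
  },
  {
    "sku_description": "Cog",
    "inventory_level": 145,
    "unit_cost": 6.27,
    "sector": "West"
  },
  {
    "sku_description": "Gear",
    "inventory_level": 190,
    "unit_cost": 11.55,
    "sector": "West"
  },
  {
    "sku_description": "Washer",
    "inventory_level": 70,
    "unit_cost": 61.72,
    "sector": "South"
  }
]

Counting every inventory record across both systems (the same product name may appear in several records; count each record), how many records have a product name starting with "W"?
3

Schema mapping: "product_name" (warehouse_alpha) = "sku_description" (warehouse_gamma) = product name

Records with product name starting with "W" in warehouse_alpha: 1
Records with product name starting with "W" in warehouse_gamma: 2

Total: 1 + 2 = 3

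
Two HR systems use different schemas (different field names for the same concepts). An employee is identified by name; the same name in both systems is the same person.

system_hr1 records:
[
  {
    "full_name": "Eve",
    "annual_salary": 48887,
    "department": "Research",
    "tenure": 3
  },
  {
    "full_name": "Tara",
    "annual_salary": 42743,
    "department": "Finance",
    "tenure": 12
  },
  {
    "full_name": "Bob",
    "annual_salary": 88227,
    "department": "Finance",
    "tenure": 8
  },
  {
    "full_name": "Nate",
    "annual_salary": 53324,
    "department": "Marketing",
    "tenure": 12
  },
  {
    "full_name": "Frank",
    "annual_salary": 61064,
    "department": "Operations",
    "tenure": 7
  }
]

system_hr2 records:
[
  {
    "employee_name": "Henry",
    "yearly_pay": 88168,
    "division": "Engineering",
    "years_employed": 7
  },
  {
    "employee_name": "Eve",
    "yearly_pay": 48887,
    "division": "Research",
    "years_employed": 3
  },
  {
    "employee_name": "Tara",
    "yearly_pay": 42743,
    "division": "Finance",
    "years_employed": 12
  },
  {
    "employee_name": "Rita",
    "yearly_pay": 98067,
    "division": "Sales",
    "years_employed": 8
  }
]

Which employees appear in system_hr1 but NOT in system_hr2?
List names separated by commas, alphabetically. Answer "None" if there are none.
Bob, Frank, Nate

Schema mapping: "full_name" (system_hr1) = "employee_name" (system_hr2) = employee name

Names in system_hr1: ['Bob', 'Eve', 'Frank', 'Nate', 'Tara']
Names in system_hr2: ['Eve', 'Henry', 'Rita', 'Tara']

In system_hr1 but not system_hr2: ['Bob', 'Frank', 'Nate']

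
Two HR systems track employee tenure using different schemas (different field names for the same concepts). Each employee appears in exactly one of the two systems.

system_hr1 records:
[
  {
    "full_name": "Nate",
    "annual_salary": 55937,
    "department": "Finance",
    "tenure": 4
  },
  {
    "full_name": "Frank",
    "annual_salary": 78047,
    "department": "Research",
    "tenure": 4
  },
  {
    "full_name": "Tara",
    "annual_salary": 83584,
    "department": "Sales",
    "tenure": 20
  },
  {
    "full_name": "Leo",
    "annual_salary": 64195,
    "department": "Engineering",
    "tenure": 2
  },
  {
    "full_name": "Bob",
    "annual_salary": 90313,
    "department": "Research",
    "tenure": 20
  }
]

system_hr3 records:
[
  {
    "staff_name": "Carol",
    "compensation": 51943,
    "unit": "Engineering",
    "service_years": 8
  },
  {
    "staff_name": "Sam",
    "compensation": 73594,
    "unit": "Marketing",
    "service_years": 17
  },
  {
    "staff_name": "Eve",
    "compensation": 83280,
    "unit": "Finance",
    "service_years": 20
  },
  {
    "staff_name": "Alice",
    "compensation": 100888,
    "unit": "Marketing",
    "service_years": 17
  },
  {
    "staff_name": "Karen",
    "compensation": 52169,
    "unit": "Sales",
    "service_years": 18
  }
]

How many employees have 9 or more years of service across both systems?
6

Reconcile schemas: "tenure" (system_hr1) = "service_years" (system_hr3) = years of service

From system_hr1: 2 employees with >= 9 years
From system_hr3: 4 employees with >= 9 years

Total: 2 + 4 = 6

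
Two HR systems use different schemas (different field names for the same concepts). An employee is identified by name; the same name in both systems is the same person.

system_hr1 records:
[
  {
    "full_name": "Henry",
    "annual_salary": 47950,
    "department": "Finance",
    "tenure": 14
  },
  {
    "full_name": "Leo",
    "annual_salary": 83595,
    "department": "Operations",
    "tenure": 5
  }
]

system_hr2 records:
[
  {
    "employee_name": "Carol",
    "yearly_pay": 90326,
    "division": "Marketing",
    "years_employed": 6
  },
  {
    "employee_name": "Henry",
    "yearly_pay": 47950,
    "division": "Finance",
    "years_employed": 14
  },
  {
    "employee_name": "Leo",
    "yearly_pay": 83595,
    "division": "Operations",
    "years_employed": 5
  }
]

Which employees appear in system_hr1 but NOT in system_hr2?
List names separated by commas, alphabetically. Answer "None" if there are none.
None

Schema mapping: "full_name" (system_hr1) = "employee_name" (system_hr2) = employee name

Names in system_hr1: ['Henry', 'Leo']
Names in system_hr2: ['Carol', 'Henry', 'Leo']

In system_hr1 but not system_hr2: None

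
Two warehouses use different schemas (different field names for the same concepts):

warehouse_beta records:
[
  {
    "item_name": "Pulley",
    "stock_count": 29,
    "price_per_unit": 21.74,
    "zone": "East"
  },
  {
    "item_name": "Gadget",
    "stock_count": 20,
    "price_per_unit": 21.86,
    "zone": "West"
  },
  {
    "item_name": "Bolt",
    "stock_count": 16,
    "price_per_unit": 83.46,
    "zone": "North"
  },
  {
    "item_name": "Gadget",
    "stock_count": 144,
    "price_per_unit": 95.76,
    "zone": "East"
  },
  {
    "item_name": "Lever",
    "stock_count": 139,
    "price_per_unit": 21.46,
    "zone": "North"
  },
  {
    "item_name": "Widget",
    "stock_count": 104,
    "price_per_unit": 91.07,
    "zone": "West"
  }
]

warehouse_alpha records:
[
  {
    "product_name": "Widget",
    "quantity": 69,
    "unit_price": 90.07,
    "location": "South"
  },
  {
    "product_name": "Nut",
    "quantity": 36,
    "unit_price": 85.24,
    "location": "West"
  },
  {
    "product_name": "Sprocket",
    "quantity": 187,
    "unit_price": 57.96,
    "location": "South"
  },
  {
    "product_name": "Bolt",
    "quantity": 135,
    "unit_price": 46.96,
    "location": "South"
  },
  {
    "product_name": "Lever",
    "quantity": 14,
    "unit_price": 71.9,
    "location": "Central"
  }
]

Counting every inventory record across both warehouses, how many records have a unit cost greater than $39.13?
8

Schema mapping: "price_per_unit" (warehouse_beta) = "unit_price" (warehouse_alpha) = unit cost

Records > $39.13 in warehouse_beta: 3
Records > $39.13 in warehouse_alpha: 5

Total count: 3 + 5 = 8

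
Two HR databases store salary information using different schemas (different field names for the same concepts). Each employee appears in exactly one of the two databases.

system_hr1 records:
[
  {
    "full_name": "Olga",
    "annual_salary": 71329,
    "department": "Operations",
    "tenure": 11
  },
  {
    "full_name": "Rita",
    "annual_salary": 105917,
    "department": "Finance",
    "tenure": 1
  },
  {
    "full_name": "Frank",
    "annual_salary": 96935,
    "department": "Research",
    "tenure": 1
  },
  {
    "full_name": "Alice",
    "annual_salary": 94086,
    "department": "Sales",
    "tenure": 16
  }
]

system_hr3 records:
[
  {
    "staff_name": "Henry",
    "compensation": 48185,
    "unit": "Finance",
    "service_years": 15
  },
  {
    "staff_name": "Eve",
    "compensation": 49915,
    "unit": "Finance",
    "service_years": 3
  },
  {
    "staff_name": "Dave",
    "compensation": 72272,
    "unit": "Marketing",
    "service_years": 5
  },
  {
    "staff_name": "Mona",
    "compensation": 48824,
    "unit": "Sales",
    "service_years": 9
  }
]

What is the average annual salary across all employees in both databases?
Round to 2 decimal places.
73432.88

Schema mapping: "annual_salary" (system_hr1) = "compensation" (system_hr3) = annual salary

All salaries: [71329, 105917, 96935, 94086, 48185, 49915, 72272, 48824]
Sum: 587463
Count: 8
Average: 587463 / 8 = 73432.88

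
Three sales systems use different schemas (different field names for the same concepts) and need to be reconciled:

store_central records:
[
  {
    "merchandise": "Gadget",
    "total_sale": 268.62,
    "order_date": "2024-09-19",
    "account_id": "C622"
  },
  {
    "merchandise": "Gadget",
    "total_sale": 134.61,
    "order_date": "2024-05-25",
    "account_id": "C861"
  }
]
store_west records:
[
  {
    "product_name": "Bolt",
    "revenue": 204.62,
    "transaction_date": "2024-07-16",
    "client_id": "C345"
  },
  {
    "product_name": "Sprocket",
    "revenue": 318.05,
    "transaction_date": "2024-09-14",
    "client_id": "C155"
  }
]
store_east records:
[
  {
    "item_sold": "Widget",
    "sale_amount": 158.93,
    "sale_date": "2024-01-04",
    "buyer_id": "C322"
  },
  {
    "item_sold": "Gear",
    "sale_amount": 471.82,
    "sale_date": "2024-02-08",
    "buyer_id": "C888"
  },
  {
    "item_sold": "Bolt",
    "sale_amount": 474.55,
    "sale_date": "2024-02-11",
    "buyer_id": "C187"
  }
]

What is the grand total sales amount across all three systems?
2031.2

Schema reconciliation - all amount fields map to sale amount:

store_central (total_sale): 403.23
store_west (revenue): 522.67
store_east (sale_amount): 1105.3

Grand total: 2031.2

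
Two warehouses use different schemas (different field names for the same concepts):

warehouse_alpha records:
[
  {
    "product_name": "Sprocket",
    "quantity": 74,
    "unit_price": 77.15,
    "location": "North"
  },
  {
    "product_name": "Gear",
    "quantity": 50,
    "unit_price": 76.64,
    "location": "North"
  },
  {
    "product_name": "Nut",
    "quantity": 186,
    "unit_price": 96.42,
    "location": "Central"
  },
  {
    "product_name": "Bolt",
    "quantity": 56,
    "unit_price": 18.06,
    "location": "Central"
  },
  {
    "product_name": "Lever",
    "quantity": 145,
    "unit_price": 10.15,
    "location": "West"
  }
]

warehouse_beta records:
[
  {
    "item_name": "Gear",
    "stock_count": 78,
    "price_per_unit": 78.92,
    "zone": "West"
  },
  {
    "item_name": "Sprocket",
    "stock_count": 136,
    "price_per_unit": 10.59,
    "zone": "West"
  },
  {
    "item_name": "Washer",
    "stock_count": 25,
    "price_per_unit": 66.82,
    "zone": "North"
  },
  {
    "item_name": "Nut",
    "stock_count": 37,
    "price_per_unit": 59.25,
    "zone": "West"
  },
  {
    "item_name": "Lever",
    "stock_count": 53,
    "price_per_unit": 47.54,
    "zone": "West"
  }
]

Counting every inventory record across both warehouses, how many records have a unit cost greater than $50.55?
6

Schema mapping: "unit_price" (warehouse_alpha) = "price_per_unit" (warehouse_beta) = unit cost

Records > $50.55 in warehouse_alpha: 3
Records > $50.55 in warehouse_beta: 3

Total count: 3 + 3 = 6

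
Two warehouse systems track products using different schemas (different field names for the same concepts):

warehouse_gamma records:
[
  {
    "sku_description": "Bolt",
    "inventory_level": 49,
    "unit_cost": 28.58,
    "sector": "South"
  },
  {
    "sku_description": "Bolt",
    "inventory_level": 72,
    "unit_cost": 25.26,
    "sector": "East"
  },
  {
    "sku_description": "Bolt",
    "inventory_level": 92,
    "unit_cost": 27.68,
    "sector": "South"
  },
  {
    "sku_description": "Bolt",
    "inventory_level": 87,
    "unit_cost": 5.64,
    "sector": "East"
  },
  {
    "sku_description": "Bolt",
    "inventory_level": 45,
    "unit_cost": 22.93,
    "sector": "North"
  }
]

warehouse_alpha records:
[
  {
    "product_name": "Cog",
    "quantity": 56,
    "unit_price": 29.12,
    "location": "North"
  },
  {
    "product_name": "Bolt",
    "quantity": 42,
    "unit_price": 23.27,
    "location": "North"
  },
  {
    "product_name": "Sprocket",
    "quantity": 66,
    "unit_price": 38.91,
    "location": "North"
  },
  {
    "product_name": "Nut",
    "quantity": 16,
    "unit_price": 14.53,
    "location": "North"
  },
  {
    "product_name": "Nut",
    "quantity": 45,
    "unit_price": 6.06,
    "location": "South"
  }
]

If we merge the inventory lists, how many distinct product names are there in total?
4

Schema mapping: "sku_description" (warehouse_gamma) = "product_name" (warehouse_alpha) = product name

Products in warehouse_gamma: ['Bolt']
Products in warehouse_alpha: ['Bolt', 'Cog', 'Nut', 'Sprocket']

Union (unique products): ['Bolt', 'Cog', 'Nut', 'Sprocket']
Count: 4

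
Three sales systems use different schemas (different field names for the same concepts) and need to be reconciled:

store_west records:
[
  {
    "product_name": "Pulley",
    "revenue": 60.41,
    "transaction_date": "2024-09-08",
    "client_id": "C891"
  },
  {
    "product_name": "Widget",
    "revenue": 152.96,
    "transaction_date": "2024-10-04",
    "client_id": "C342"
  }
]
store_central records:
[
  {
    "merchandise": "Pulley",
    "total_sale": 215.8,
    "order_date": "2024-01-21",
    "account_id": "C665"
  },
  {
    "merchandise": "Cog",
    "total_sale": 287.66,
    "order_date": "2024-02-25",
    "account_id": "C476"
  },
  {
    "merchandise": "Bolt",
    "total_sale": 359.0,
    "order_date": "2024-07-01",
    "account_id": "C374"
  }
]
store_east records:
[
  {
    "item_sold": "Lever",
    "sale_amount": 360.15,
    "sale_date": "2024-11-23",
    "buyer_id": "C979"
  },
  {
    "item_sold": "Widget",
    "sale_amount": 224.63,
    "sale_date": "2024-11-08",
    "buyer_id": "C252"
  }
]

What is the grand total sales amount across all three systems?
1660.61

Schema reconciliation - all amount fields map to sale amount:

store_west (revenue): 213.37
store_central (total_sale): 862.46
store_east (sale_amount): 584.78

Grand total: 1660.61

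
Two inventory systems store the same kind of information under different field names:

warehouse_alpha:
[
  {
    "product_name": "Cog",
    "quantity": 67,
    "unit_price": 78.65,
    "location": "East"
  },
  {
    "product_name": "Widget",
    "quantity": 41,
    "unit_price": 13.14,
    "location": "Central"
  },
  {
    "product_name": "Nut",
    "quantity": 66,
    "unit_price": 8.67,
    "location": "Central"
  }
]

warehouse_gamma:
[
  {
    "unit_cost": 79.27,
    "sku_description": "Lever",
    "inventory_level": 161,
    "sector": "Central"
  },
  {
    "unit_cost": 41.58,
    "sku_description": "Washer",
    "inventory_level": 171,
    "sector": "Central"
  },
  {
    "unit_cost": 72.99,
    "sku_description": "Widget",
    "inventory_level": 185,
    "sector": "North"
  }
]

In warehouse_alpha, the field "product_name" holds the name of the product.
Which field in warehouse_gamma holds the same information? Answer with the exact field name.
sku_description

In warehouse_alpha, "product_name" holds the name of the product.
The fields in warehouse_gamma are: "unit_cost", "sku_description", "inventory_level", "sector".
"sku_description" is the match: the name refers to the same concept and its values are product-name strings (e.g. 'Lever', 'Washer').
The other fields ("unit_cost", "inventory_level", "sector") hold different kinds of data.

So "product_name" in warehouse_alpha corresponds to "sku_description" in warehouse_gamma.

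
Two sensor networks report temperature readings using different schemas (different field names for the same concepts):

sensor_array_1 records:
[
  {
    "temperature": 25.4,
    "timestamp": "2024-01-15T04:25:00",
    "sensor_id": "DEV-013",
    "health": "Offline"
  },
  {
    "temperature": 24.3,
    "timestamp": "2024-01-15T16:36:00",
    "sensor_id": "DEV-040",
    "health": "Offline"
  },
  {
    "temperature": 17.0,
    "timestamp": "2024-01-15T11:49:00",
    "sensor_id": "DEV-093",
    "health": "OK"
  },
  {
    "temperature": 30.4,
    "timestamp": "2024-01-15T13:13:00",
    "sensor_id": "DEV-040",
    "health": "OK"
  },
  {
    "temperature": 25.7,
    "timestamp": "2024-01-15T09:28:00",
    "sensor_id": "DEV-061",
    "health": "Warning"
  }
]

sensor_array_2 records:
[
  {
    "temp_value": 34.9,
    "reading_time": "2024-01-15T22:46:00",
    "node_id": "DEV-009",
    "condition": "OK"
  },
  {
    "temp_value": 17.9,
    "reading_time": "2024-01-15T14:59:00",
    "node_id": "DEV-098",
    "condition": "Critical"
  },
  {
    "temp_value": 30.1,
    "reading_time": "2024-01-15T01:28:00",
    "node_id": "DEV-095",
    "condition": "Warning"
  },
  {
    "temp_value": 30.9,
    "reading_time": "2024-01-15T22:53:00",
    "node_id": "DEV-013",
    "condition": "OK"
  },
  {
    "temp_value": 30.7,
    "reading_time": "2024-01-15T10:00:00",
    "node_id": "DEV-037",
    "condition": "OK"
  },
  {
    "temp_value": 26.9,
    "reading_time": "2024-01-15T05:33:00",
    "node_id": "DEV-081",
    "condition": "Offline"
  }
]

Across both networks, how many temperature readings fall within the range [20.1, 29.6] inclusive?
4

Schema mapping: "temperature" (sensor_array_1) = "temp_value" (sensor_array_2) = temperature

Readings in [20.1, 29.6] from sensor_array_1: 3
Readings in [20.1, 29.6] from sensor_array_2: 1

Total count: 3 + 1 = 4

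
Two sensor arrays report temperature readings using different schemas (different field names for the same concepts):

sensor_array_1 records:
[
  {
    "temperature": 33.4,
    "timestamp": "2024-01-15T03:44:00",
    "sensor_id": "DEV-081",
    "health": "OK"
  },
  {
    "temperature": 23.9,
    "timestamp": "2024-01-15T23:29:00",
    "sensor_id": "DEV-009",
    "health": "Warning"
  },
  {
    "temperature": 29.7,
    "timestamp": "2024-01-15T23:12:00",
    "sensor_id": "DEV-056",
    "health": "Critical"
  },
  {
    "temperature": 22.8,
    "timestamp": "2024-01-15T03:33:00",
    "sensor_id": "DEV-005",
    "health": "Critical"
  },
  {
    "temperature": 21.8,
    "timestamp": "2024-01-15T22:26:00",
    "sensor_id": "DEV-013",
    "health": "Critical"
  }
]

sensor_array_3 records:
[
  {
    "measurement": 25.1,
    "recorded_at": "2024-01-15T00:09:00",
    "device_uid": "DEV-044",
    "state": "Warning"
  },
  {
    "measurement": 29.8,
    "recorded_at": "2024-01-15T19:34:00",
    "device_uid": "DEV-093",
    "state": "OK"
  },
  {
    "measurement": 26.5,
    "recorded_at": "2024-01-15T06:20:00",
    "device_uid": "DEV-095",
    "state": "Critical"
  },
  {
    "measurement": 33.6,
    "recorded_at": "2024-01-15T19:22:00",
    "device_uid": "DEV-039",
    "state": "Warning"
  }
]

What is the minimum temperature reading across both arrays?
21.8

Schema mapping: "temperature" (sensor_array_1) = "measurement" (sensor_array_3) = temperature reading

Minimum in sensor_array_1: 21.8
Minimum in sensor_array_3: 25.1

Overall minimum: min(21.8, 25.1) = 21.8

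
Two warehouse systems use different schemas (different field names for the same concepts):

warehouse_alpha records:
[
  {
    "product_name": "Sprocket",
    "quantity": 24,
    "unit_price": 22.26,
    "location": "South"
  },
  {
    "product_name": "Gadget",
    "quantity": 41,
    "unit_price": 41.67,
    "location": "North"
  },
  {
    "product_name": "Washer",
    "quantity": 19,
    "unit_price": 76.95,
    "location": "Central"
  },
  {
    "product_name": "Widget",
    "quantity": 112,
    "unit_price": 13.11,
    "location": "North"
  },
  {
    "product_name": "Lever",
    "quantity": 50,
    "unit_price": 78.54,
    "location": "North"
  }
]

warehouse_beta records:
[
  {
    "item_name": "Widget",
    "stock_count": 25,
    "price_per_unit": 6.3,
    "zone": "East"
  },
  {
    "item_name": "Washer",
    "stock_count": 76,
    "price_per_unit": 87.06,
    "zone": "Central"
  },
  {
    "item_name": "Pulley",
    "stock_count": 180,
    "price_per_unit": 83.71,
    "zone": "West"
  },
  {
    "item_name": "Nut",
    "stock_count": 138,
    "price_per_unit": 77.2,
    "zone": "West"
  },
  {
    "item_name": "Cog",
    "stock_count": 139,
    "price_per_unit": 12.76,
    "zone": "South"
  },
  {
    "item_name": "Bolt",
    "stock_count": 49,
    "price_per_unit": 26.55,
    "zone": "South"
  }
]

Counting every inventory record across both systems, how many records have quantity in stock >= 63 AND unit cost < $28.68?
2

Schema mappings:
- "quantity" (warehouse_alpha) = "stock_count" (warehouse_beta) = quantity
- "unit_price" (warehouse_alpha) = "price_per_unit" (warehouse_beta) = unit cost

Records meeting both conditions in warehouse_alpha: 1
Records meeting both conditions in warehouse_beta: 1

Total: 1 + 1 = 2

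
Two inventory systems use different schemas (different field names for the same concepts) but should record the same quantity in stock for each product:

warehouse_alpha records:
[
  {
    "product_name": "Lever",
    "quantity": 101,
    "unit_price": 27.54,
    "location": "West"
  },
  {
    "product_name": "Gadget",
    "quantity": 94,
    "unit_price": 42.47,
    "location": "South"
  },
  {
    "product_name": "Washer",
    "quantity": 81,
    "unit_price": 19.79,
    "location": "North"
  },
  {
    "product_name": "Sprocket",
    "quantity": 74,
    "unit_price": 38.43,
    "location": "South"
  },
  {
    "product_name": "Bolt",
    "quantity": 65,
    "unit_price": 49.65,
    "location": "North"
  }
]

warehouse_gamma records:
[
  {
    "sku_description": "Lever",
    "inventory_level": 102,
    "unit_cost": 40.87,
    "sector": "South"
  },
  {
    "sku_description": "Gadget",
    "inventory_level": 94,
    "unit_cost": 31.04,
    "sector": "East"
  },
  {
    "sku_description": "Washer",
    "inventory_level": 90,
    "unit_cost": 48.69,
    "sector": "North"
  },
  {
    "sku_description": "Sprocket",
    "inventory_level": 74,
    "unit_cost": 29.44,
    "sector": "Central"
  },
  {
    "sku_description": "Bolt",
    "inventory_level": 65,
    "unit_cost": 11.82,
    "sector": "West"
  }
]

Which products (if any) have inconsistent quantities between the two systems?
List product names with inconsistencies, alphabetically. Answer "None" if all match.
Lever, Washer

Schema mappings:
- "product_name" (warehouse_alpha) = "sku_description" (warehouse_gamma) = product name
- "quantity" (warehouse_alpha) = "inventory_level" (warehouse_gamma) = quantity

Comparison:
  Lever: 101 vs 102 - MISMATCH
  Gadget: 94 vs 94 - MATCH
  Washer: 81 vs 90 - MISMATCH
  Sprocket: 74 vs 74 - MATCH
  Bolt: 65 vs 65 - MATCH

Products with inconsistencies: Lever, Washer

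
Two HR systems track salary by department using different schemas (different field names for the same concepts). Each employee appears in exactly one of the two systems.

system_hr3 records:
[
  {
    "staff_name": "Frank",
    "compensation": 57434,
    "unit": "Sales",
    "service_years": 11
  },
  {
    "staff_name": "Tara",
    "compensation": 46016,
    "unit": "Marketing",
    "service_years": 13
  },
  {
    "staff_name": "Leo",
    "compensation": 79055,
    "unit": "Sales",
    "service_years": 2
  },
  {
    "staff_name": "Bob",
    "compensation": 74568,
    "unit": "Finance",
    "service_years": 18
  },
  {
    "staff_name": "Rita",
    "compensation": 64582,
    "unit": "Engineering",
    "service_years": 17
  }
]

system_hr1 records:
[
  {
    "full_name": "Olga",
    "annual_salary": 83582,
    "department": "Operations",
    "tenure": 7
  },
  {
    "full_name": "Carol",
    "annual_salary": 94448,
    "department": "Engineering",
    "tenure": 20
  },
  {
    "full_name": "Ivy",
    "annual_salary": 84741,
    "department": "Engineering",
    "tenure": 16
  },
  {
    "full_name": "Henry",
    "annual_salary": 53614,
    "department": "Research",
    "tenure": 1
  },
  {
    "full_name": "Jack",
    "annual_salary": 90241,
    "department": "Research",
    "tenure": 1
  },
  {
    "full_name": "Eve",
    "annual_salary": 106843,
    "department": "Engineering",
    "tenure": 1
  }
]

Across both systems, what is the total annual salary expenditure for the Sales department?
136489

Schema mappings:
- "unit" (system_hr3) = "department" (system_hr1) = department
- "compensation" (system_hr3) = "annual_salary" (system_hr1) = salary

Sales salaries from system_hr3: 136489
Sales salaries from system_hr1: 0

Total: 136489 + 0 = 136489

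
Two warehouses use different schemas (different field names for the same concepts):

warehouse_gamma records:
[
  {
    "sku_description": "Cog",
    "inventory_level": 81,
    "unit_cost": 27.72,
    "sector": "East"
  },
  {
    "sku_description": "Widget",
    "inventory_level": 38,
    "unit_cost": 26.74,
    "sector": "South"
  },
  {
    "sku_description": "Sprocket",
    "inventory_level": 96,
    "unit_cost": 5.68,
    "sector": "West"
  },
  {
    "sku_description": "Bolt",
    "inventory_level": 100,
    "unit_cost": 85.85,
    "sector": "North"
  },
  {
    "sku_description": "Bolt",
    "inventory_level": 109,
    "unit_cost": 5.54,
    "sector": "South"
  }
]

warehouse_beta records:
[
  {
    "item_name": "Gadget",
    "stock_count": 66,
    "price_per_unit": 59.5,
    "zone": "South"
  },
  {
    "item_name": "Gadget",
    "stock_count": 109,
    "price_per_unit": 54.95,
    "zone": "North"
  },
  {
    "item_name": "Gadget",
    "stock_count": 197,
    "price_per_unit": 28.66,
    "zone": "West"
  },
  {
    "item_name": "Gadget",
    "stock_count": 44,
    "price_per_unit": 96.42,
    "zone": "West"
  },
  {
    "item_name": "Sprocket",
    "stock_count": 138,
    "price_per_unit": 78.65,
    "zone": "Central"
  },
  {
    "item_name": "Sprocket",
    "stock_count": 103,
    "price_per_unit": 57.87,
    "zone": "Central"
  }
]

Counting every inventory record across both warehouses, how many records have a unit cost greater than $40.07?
6

Schema mapping: "unit_cost" (warehouse_gamma) = "price_per_unit" (warehouse_beta) = unit cost

Records > $40.07 in warehouse_gamma: 1
Records > $40.07 in warehouse_beta: 5

Total count: 1 + 5 = 6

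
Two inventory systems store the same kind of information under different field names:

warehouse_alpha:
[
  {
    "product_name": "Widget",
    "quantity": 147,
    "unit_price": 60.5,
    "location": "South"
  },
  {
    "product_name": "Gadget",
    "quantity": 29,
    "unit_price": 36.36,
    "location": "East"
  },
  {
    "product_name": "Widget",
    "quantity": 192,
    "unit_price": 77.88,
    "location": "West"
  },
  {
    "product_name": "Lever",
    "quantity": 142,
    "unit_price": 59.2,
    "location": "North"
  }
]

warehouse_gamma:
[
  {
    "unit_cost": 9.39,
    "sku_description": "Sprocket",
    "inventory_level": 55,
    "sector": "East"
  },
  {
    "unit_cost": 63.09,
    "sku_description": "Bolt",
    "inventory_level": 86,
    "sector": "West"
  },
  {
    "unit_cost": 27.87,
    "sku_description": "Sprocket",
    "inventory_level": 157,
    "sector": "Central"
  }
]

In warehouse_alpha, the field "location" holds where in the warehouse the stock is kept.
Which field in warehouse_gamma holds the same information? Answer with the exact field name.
sector

In warehouse_alpha, "location" holds where in the warehouse the stock is kept.
The fields in warehouse_gamma are: "unit_cost", "sku_description", "inventory_level", "sector".
"sector" is the match: the name refers to the same concept and its values are area labels (e.g. 'Central', 'East').
The other fields ("unit_cost", "sku_description", "inventory_level") hold different kinds of data.

So "location" in warehouse_alpha corresponds to "sector" in warehouse_gamma.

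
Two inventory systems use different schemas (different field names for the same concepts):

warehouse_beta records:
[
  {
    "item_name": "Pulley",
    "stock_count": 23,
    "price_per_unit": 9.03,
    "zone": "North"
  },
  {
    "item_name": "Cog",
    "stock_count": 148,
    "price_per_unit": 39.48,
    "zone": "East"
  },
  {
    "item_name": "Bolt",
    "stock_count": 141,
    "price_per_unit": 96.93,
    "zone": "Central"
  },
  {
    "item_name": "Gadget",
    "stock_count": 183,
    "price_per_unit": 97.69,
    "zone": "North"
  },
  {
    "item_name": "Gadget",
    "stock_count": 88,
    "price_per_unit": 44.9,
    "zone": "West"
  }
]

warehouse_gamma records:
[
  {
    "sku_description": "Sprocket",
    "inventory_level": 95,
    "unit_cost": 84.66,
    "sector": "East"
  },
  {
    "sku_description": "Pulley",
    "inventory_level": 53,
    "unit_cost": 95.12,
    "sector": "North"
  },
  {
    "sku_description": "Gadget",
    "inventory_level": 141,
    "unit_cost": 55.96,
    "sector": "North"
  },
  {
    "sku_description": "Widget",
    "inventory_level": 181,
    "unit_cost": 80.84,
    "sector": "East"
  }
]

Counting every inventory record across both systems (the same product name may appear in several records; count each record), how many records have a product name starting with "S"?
1

Schema mapping: "item_name" (warehouse_beta) = "sku_description" (warehouse_gamma) = product name

Records with product name starting with "S" in warehouse_beta: 0
Records with product name starting with "S" in warehouse_gamma: 1

Total: 0 + 1 = 1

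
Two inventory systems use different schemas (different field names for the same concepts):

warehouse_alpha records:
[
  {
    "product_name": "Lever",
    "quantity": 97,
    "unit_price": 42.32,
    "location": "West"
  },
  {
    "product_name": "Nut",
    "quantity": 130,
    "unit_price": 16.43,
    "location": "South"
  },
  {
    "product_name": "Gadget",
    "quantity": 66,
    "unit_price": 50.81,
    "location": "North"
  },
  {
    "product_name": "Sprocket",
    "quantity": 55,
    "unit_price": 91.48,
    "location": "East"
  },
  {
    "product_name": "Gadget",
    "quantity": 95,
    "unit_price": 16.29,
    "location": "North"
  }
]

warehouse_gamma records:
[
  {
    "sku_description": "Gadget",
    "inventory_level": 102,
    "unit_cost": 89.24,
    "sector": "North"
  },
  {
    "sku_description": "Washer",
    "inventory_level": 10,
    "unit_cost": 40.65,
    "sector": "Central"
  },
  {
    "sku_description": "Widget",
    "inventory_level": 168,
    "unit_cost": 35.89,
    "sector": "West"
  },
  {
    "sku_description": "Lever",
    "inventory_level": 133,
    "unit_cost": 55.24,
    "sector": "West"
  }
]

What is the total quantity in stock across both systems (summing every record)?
856

To reconcile these schemas, identify the field holding the quantity in stock in each system:
1. In warehouse_alpha it is "quantity"
2. In warehouse_gamma it is "inventory_level"

From warehouse_alpha: 97 + 130 + 66 + 55 + 95 = 443
From warehouse_gamma: 102 + 10 + 168 + 133 = 413

Total: 443 + 413 = 856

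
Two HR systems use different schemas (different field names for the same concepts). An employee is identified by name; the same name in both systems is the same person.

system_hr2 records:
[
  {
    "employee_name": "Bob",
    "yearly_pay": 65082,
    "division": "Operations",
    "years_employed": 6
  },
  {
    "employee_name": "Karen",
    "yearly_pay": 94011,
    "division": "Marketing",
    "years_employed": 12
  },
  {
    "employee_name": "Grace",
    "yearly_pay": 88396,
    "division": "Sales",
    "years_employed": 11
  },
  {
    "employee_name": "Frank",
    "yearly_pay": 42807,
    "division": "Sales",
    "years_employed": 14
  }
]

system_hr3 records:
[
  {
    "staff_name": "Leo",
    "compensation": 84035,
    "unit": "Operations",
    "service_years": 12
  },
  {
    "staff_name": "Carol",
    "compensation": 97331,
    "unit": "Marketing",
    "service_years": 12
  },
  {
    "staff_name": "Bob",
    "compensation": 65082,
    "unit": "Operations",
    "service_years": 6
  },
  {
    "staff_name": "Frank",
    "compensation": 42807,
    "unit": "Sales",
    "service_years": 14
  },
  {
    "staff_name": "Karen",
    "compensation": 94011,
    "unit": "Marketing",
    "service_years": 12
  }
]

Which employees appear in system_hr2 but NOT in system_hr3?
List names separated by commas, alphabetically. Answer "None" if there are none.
Grace

Schema mapping: "employee_name" (system_hr2) = "staff_name" (system_hr3) = employee name

Names in system_hr2: ['Bob', 'Frank', 'Grace', 'Karen']
Names in system_hr3: ['Bob', 'Carol', 'Frank', 'Karen', 'Leo']

In system_hr2 but not system_hr3: ['Grace']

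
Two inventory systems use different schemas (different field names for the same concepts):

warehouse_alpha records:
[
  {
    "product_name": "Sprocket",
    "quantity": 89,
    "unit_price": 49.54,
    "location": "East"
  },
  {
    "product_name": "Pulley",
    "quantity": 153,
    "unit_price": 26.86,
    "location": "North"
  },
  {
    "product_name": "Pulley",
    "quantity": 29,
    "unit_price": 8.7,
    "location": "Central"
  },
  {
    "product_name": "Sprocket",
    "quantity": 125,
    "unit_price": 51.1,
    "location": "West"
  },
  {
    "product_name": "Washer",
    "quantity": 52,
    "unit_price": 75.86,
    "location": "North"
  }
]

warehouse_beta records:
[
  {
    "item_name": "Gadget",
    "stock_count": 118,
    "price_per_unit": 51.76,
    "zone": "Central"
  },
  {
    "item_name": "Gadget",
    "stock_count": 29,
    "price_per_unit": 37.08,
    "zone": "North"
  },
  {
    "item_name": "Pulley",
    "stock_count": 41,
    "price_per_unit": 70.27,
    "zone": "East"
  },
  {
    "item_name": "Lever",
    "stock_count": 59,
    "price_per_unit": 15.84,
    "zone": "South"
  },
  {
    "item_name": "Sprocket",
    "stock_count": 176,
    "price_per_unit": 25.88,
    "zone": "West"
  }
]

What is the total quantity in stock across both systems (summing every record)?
871

To reconcile these schemas, identify the field holding the quantity in stock in each system:
1. In warehouse_alpha it is "quantity"
2. In warehouse_beta it is "stock_count"

From warehouse_alpha: 89 + 153 + 29 + 125 + 52 = 448
From warehouse_beta: 118 + 29 + 41 + 59 + 176 = 423

Total: 448 + 423 = 871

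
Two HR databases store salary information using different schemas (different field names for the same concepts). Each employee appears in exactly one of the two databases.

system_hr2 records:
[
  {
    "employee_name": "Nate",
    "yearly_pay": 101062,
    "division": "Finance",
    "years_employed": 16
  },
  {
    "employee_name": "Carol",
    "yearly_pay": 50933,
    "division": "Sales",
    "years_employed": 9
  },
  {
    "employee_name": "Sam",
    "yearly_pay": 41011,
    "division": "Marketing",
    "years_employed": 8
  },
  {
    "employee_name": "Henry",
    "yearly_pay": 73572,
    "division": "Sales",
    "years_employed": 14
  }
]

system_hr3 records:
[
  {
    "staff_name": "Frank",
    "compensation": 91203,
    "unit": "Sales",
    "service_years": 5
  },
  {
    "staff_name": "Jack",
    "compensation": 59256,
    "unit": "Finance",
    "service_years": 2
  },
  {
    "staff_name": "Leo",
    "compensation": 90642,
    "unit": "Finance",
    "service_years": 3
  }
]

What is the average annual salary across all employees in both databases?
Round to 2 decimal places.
72525.57

Schema mapping: "yearly_pay" (system_hr2) = "compensation" (system_hr3) = annual salary

All salaries: [101062, 50933, 41011, 73572, 91203, 59256, 90642]
Sum: 507679
Count: 7
Average: 507679 / 7 = 72525.57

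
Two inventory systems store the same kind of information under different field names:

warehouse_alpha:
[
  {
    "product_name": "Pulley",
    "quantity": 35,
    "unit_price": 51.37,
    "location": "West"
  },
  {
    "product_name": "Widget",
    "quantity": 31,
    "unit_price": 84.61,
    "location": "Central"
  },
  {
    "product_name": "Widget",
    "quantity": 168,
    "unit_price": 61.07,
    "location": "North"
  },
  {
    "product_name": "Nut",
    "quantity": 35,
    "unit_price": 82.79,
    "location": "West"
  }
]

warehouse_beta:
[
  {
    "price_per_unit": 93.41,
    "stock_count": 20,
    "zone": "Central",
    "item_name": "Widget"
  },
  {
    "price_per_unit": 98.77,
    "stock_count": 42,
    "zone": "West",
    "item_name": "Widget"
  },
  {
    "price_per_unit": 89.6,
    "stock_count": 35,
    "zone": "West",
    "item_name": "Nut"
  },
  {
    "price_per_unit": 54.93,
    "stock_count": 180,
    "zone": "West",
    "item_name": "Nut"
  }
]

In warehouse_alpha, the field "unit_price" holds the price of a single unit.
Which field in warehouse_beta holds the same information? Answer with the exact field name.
price_per_unit

In warehouse_alpha, "unit_price" holds the price of a single unit.
The fields in warehouse_beta are: "price_per_unit", "stock_count", "zone", "item_name".
"price_per_unit" is the match: the name refers to the same concept and its values are decimal currency amounts (e.g. 93.41, 98.77).
The other fields ("stock_count", "zone", "item_name") hold different kinds of data.

So "unit_price" in warehouse_alpha corresponds to "price_per_unit" in warehouse_beta.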